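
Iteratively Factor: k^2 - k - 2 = (k + 1)*(k - 2)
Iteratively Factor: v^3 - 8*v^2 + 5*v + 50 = (v + 2)*(v^2 - 10*v + 25) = (v - 5)*(v + 2)*(v - 5)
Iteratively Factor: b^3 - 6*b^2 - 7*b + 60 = (b - 5)*(b^2 - b - 12) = (b - 5)*(b + 3)*(b - 4)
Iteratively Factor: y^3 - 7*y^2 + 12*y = (y - 3)*(y^2 - 4*y) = y*(y - 3)*(y - 4)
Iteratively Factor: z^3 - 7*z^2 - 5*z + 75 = (z + 3)*(z^2 - 10*z + 25) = (z - 5)*(z + 3)*(z - 5)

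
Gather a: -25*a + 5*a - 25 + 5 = -20*a - 20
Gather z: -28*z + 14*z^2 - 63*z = 14*z^2 - 91*z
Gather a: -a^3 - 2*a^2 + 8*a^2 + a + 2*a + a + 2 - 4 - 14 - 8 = -a^3 + 6*a^2 + 4*a - 24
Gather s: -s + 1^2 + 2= 3 - s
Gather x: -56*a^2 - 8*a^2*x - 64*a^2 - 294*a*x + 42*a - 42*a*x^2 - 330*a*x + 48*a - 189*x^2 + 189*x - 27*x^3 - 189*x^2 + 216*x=-120*a^2 + 90*a - 27*x^3 + x^2*(-42*a - 378) + x*(-8*a^2 - 624*a + 405)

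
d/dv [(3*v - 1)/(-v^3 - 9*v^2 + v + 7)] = (-3*v^3 - 27*v^2 + 3*v + (3*v - 1)*(3*v^2 + 18*v - 1) + 21)/(v^3 + 9*v^2 - v - 7)^2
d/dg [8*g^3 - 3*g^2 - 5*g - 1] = 24*g^2 - 6*g - 5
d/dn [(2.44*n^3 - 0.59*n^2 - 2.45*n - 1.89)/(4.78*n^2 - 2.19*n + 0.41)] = (11.6632*n^4 - 10.6872*n^3 + 16.0043*n^2 + 17.5846*n - 5.1436)/(22.8484*n^4 - 20.9364*n^3 + 8.7157*n^2 - 1.7958*n + 0.1681)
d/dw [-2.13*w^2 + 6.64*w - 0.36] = 6.64 - 4.26*w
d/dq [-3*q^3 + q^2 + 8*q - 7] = -9*q^2 + 2*q + 8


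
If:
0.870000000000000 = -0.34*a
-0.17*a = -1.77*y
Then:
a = -2.56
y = -0.25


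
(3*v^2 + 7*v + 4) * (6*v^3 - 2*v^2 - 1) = 18*v^5 + 36*v^4 + 10*v^3 - 11*v^2 - 7*v - 4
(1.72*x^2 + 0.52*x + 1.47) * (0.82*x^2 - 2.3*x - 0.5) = 1.4104*x^4 - 3.5296*x^3 - 0.8506*x^2 - 3.641*x - 0.735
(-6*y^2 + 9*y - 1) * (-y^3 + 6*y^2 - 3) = 6*y^5 - 45*y^4 + 55*y^3 + 12*y^2 - 27*y + 3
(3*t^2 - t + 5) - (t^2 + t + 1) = 2*t^2 - 2*t + 4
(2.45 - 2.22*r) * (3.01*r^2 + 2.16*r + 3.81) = -6.6822*r^3 + 2.5793*r^2 - 3.1662*r + 9.3345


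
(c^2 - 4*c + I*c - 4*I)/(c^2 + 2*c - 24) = (c + I)/(c + 6)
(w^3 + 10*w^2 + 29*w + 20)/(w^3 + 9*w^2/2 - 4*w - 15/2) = 2*(w + 4)/(2*w - 3)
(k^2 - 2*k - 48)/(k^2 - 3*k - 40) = (k + 6)/(k + 5)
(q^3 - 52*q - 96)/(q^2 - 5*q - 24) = (q^2 + 8*q + 12)/(q + 3)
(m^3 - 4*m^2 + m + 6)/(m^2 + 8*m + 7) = (m^2 - 5*m + 6)/(m + 7)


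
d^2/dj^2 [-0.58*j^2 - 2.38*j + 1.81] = -1.16000000000000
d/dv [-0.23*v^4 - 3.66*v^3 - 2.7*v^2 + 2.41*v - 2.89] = -0.92*v^3 - 10.98*v^2 - 5.4*v + 2.41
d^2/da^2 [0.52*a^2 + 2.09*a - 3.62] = 1.04000000000000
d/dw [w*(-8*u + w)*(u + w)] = -8*u^2 - 14*u*w + 3*w^2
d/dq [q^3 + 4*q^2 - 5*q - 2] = 3*q^2 + 8*q - 5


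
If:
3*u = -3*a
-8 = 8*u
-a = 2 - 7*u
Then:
No Solution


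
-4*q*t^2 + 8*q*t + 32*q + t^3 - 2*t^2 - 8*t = (-4*q + t)*(t - 4)*(t + 2)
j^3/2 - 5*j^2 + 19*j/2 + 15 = (j/2 + 1/2)*(j - 6)*(j - 5)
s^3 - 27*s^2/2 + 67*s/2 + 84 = (s - 8)*(s - 7)*(s + 3/2)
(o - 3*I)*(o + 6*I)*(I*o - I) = I*o^3 - 3*o^2 - I*o^2 + 3*o + 18*I*o - 18*I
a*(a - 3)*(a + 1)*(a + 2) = a^4 - 7*a^2 - 6*a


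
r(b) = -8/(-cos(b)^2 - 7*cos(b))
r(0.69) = 1.33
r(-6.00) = 1.05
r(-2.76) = -1.42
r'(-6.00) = 0.34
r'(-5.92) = 0.46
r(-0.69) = 1.33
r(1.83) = -4.63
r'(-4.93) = 23.92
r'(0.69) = 1.21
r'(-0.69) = -1.21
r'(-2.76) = -0.48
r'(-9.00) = -0.55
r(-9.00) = -1.44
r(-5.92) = 1.08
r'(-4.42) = 13.15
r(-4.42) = -4.14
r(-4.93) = 5.14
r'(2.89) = 0.30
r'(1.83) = 16.79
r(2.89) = -1.37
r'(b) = -8*(-2*sin(b)*cos(b) - 7*sin(b))/(-cos(b)^2 - 7*cos(b))^2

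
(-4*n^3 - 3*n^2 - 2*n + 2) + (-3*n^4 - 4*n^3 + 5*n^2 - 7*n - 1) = -3*n^4 - 8*n^3 + 2*n^2 - 9*n + 1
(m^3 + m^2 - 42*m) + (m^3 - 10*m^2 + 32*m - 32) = 2*m^3 - 9*m^2 - 10*m - 32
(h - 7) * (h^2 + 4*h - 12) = h^3 - 3*h^2 - 40*h + 84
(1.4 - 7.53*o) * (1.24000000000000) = 1.736 - 9.3372*o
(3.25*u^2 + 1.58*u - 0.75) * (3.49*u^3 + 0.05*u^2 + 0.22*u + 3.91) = 11.3425*u^5 + 5.6767*u^4 - 1.8235*u^3 + 13.0176*u^2 + 6.0128*u - 2.9325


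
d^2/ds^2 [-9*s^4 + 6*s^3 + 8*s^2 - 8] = -108*s^2 + 36*s + 16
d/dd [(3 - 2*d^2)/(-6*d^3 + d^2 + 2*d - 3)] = 2*(-6*d^4 + 25*d^2 + 3*d - 3)/(36*d^6 - 12*d^5 - 23*d^4 + 40*d^3 - 2*d^2 - 12*d + 9)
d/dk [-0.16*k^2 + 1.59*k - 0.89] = 1.59 - 0.32*k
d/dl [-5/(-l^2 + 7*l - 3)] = 5*(7 - 2*l)/(l^2 - 7*l + 3)^2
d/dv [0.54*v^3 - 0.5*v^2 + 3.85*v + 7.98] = 1.62*v^2 - 1.0*v + 3.85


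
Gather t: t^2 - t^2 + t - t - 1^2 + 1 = 0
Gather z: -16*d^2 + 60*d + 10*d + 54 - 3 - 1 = -16*d^2 + 70*d + 50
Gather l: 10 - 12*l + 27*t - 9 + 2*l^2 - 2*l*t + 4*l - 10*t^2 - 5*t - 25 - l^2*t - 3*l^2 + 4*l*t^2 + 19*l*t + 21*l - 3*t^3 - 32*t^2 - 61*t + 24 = l^2*(-t - 1) + l*(4*t^2 + 17*t + 13) - 3*t^3 - 42*t^2 - 39*t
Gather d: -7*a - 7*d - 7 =-7*a - 7*d - 7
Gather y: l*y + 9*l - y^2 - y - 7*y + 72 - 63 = 9*l - y^2 + y*(l - 8) + 9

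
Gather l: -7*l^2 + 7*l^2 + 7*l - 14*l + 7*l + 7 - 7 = 0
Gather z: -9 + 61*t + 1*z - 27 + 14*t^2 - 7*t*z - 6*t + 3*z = 14*t^2 + 55*t + z*(4 - 7*t) - 36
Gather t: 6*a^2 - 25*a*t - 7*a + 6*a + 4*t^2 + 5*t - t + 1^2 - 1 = 6*a^2 - a + 4*t^2 + t*(4 - 25*a)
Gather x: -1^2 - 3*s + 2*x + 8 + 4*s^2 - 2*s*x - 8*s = 4*s^2 - 11*s + x*(2 - 2*s) + 7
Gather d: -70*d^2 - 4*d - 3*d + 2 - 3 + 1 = -70*d^2 - 7*d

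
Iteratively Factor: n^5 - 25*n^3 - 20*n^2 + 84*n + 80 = (n - 2)*(n^4 + 2*n^3 - 21*n^2 - 62*n - 40) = (n - 2)*(n + 2)*(n^3 - 21*n - 20) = (n - 2)*(n + 2)*(n + 4)*(n^2 - 4*n - 5) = (n - 5)*(n - 2)*(n + 2)*(n + 4)*(n + 1)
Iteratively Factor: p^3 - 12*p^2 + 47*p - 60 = (p - 3)*(p^2 - 9*p + 20) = (p - 5)*(p - 3)*(p - 4)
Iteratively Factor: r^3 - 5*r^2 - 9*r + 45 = (r - 3)*(r^2 - 2*r - 15) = (r - 3)*(r + 3)*(r - 5)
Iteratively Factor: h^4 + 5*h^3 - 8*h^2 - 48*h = (h + 4)*(h^3 + h^2 - 12*h) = h*(h + 4)*(h^2 + h - 12) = h*(h - 3)*(h + 4)*(h + 4)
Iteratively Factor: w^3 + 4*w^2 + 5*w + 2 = (w + 2)*(w^2 + 2*w + 1) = (w + 1)*(w + 2)*(w + 1)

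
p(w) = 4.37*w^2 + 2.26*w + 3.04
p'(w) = 8.74*w + 2.26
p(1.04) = 10.12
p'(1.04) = 11.35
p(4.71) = 110.63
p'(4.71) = 43.43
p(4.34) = 95.16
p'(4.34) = 40.19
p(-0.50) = 3.00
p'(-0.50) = -2.11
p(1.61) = 18.01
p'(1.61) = 16.33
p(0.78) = 7.46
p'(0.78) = 9.08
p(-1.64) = 11.09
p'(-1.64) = -12.07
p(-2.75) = 29.87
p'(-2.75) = -21.78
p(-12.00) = 605.20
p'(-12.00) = -102.62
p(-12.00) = 605.20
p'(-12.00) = -102.62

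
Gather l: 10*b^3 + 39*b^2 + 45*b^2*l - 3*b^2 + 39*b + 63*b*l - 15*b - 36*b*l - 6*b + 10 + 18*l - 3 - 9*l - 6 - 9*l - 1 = 10*b^3 + 36*b^2 + 18*b + l*(45*b^2 + 27*b)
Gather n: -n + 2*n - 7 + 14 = n + 7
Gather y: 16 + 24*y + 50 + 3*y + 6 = 27*y + 72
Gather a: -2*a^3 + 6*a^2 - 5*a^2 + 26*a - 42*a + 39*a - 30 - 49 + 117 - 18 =-2*a^3 + a^2 + 23*a + 20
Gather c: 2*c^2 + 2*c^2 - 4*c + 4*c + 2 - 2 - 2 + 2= 4*c^2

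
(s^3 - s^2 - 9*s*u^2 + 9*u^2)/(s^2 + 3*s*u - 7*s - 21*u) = (s^2 - 3*s*u - s + 3*u)/(s - 7)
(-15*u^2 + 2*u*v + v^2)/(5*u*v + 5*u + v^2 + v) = (-3*u + v)/(v + 1)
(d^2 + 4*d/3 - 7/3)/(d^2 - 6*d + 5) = (d + 7/3)/(d - 5)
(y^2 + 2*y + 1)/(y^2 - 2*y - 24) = (y^2 + 2*y + 1)/(y^2 - 2*y - 24)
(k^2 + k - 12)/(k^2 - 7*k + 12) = (k + 4)/(k - 4)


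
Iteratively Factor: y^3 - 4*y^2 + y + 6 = (y - 2)*(y^2 - 2*y - 3) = (y - 2)*(y + 1)*(y - 3)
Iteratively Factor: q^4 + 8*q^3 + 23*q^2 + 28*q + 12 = (q + 3)*(q^3 + 5*q^2 + 8*q + 4) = (q + 1)*(q + 3)*(q^2 + 4*q + 4) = (q + 1)*(q + 2)*(q + 3)*(q + 2)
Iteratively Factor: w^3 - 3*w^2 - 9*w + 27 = (w - 3)*(w^2 - 9) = (w - 3)^2*(w + 3)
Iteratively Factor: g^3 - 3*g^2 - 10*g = (g + 2)*(g^2 - 5*g) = g*(g + 2)*(g - 5)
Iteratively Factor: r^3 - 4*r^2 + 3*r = (r - 1)*(r^2 - 3*r) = r*(r - 1)*(r - 3)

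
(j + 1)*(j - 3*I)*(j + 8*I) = j^3 + j^2 + 5*I*j^2 + 24*j + 5*I*j + 24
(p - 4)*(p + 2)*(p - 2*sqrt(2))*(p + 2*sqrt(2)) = p^4 - 2*p^3 - 16*p^2 + 16*p + 64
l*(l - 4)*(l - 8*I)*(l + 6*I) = l^4 - 4*l^3 - 2*I*l^3 + 48*l^2 + 8*I*l^2 - 192*l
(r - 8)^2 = r^2 - 16*r + 64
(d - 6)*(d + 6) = d^2 - 36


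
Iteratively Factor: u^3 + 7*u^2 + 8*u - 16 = (u - 1)*(u^2 + 8*u + 16) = (u - 1)*(u + 4)*(u + 4)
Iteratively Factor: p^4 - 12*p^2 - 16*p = (p)*(p^3 - 12*p - 16) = p*(p + 2)*(p^2 - 2*p - 8) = p*(p + 2)^2*(p - 4)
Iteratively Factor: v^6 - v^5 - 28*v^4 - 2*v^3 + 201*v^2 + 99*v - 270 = (v + 2)*(v^5 - 3*v^4 - 22*v^3 + 42*v^2 + 117*v - 135) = (v + 2)*(v + 3)*(v^4 - 6*v^3 - 4*v^2 + 54*v - 45) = (v - 1)*(v + 2)*(v + 3)*(v^3 - 5*v^2 - 9*v + 45) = (v - 1)*(v + 2)*(v + 3)^2*(v^2 - 8*v + 15) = (v - 3)*(v - 1)*(v + 2)*(v + 3)^2*(v - 5)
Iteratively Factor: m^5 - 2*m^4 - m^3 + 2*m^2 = (m + 1)*(m^4 - 3*m^3 + 2*m^2) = m*(m + 1)*(m^3 - 3*m^2 + 2*m) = m^2*(m + 1)*(m^2 - 3*m + 2) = m^2*(m - 1)*(m + 1)*(m - 2)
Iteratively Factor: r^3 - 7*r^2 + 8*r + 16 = (r - 4)*(r^2 - 3*r - 4) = (r - 4)*(r + 1)*(r - 4)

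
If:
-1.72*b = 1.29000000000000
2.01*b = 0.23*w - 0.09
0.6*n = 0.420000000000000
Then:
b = -0.75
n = 0.70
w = -6.16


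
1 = 1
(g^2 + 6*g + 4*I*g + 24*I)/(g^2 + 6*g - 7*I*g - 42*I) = (g + 4*I)/(g - 7*I)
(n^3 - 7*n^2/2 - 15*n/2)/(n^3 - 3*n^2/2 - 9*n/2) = (n - 5)/(n - 3)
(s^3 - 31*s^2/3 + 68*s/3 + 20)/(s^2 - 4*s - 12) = (3*s^2 - 13*s - 10)/(3*(s + 2))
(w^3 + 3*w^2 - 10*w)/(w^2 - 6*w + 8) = w*(w + 5)/(w - 4)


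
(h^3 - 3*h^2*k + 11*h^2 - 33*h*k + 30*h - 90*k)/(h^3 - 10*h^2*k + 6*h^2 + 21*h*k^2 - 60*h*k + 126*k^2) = (h + 5)/(h - 7*k)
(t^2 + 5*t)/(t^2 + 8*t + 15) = t/(t + 3)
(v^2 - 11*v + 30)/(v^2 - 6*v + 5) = (v - 6)/(v - 1)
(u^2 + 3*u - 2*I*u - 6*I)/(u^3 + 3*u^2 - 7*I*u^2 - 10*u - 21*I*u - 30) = 1/(u - 5*I)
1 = 1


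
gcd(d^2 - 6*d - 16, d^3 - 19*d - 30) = d + 2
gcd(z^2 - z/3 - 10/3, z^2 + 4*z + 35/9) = z + 5/3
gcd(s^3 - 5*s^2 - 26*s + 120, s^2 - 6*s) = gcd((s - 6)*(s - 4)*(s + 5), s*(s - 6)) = s - 6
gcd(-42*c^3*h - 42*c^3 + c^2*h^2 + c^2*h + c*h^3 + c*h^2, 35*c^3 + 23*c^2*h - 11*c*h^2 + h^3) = 1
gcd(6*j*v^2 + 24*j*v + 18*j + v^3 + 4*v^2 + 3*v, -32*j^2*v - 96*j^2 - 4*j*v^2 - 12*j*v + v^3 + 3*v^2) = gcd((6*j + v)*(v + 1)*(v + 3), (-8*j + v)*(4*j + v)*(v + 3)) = v + 3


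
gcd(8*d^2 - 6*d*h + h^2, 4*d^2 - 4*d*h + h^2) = 2*d - h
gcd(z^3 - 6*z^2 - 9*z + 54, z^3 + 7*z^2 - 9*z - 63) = z^2 - 9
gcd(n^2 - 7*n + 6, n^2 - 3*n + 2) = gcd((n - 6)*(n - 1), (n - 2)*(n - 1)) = n - 1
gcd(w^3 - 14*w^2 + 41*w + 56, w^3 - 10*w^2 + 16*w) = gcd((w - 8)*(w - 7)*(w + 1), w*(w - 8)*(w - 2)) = w - 8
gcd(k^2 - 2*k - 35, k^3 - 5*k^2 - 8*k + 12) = 1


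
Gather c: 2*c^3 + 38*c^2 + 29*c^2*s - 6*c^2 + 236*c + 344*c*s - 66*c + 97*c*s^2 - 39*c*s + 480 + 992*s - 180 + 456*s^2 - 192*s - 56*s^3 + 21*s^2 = 2*c^3 + c^2*(29*s + 32) + c*(97*s^2 + 305*s + 170) - 56*s^3 + 477*s^2 + 800*s + 300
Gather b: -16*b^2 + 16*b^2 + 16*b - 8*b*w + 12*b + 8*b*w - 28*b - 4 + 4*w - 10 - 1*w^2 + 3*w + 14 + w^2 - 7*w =0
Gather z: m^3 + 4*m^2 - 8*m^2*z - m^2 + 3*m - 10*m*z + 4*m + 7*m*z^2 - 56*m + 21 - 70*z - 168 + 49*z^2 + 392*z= m^3 + 3*m^2 - 49*m + z^2*(7*m + 49) + z*(-8*m^2 - 10*m + 322) - 147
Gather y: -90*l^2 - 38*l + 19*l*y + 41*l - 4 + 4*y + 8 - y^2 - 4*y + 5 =-90*l^2 + 19*l*y + 3*l - y^2 + 9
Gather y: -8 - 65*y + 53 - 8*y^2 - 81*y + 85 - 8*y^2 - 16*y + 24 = -16*y^2 - 162*y + 154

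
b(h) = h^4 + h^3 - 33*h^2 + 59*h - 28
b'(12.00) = 6611.00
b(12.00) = 18392.00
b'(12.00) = 6611.00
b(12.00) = 18392.00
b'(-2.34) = 178.62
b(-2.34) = -329.59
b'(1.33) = -14.06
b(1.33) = -2.42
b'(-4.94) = -23.96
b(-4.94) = -649.80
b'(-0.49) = 91.59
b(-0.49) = -64.89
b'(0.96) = 1.94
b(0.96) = -0.04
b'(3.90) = 84.51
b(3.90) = -9.17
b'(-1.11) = 130.49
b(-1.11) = -134.00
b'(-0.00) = 59.00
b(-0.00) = -28.00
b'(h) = 4*h^3 + 3*h^2 - 66*h + 59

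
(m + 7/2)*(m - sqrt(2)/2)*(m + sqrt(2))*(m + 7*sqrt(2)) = m^4 + 7*m^3/2 + 15*sqrt(2)*m^3/2 + 6*m^2 + 105*sqrt(2)*m^2/4 - 7*sqrt(2)*m + 21*m - 49*sqrt(2)/2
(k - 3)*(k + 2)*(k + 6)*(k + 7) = k^4 + 12*k^3 + 23*k^2 - 120*k - 252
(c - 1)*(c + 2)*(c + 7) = c^3 + 8*c^2 + 5*c - 14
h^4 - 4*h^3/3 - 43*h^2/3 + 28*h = h*(h - 3)*(h - 7/3)*(h + 4)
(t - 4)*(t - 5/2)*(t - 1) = t^3 - 15*t^2/2 + 33*t/2 - 10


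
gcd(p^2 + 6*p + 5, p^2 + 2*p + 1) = p + 1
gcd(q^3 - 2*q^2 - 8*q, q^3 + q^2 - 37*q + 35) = 1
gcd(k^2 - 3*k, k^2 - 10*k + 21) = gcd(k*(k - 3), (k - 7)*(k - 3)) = k - 3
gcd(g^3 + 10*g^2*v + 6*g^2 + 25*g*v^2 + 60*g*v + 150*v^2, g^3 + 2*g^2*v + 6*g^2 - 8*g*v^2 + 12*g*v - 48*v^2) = g + 6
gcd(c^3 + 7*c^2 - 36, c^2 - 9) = c + 3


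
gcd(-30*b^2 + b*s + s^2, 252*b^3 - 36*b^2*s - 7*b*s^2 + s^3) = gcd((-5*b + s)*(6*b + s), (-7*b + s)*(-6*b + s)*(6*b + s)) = 6*b + s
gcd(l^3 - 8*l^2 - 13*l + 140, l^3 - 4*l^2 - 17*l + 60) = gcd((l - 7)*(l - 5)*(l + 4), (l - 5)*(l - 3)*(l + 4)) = l^2 - l - 20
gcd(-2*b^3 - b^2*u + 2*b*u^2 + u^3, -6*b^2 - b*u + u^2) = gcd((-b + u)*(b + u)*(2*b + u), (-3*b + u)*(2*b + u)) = 2*b + u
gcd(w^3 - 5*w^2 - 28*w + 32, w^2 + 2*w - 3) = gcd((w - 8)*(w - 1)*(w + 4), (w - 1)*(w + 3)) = w - 1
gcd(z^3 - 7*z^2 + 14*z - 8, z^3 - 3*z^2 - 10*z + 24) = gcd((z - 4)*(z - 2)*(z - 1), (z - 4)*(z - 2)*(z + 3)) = z^2 - 6*z + 8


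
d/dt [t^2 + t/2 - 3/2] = 2*t + 1/2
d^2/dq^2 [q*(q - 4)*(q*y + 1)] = 6*q*y - 8*y + 2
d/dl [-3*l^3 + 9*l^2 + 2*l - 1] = -9*l^2 + 18*l + 2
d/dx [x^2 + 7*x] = 2*x + 7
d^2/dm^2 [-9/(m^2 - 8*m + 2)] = 18*(m^2 - 8*m - 4*(m - 4)^2 + 2)/(m^2 - 8*m + 2)^3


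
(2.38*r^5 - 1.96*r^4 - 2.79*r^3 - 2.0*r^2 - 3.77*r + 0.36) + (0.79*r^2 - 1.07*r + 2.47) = 2.38*r^5 - 1.96*r^4 - 2.79*r^3 - 1.21*r^2 - 4.84*r + 2.83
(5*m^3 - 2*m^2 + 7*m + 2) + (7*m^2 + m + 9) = 5*m^3 + 5*m^2 + 8*m + 11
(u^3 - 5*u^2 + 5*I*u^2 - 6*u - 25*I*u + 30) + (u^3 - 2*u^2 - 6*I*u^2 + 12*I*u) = 2*u^3 - 7*u^2 - I*u^2 - 6*u - 13*I*u + 30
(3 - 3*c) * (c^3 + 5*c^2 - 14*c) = -3*c^4 - 12*c^3 + 57*c^2 - 42*c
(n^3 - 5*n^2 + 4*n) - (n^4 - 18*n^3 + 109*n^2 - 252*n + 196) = -n^4 + 19*n^3 - 114*n^2 + 256*n - 196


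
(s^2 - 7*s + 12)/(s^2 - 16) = (s - 3)/(s + 4)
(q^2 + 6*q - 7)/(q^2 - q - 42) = (-q^2 - 6*q + 7)/(-q^2 + q + 42)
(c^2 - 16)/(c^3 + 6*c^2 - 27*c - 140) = (c - 4)/(c^2 + 2*c - 35)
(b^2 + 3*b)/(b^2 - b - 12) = b/(b - 4)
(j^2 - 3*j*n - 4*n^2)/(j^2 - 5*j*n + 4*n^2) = (j + n)/(j - n)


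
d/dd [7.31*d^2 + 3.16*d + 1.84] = 14.62*d + 3.16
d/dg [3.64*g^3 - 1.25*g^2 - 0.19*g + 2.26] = 10.92*g^2 - 2.5*g - 0.19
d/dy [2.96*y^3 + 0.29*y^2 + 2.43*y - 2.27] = 8.88*y^2 + 0.58*y + 2.43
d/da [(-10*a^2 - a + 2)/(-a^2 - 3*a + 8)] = (29*a^2 - 156*a - 2)/(a^4 + 6*a^3 - 7*a^2 - 48*a + 64)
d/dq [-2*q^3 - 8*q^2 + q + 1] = -6*q^2 - 16*q + 1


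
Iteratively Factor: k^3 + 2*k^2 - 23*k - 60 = (k - 5)*(k^2 + 7*k + 12) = (k - 5)*(k + 3)*(k + 4)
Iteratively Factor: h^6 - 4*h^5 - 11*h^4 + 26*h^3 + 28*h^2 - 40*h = (h - 5)*(h^5 + h^4 - 6*h^3 - 4*h^2 + 8*h) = (h - 5)*(h - 1)*(h^4 + 2*h^3 - 4*h^2 - 8*h) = (h - 5)*(h - 1)*(h + 2)*(h^3 - 4*h) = h*(h - 5)*(h - 1)*(h + 2)*(h^2 - 4) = h*(h - 5)*(h - 1)*(h + 2)^2*(h - 2)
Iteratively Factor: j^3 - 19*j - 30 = (j - 5)*(j^2 + 5*j + 6) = (j - 5)*(j + 2)*(j + 3)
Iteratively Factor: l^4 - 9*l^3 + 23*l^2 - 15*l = (l - 5)*(l^3 - 4*l^2 + 3*l) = (l - 5)*(l - 3)*(l^2 - l) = l*(l - 5)*(l - 3)*(l - 1)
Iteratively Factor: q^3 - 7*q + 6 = (q - 1)*(q^2 + q - 6) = (q - 2)*(q - 1)*(q + 3)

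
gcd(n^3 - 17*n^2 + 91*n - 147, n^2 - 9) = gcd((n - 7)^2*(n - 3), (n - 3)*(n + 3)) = n - 3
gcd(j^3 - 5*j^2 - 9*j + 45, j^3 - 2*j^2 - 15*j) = j^2 - 2*j - 15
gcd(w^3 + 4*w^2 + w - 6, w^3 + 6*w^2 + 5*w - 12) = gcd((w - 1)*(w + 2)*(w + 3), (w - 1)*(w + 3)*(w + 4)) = w^2 + 2*w - 3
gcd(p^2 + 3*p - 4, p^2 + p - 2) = p - 1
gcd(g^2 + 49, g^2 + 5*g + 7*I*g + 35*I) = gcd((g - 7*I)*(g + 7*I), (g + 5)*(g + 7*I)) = g + 7*I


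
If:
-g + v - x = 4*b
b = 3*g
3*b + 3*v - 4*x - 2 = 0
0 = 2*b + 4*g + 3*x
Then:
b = 9/77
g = 3/77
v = 29/77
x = -10/77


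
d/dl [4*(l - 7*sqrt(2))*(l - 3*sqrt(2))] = 8*l - 40*sqrt(2)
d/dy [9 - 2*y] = -2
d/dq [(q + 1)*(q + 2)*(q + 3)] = 3*q^2 + 12*q + 11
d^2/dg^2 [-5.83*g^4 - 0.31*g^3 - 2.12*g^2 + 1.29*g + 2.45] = -69.96*g^2 - 1.86*g - 4.24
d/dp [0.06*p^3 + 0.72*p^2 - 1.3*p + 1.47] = 0.18*p^2 + 1.44*p - 1.3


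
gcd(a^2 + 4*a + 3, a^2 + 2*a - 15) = 1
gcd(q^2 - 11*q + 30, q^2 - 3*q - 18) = q - 6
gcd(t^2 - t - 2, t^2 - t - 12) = 1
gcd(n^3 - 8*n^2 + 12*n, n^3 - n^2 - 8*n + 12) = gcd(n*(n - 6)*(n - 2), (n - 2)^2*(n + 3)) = n - 2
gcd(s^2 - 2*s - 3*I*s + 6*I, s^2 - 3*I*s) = s - 3*I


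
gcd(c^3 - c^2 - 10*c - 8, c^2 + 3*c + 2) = c^2 + 3*c + 2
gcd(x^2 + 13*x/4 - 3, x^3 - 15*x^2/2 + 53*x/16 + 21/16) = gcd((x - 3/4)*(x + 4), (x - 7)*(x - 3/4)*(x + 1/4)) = x - 3/4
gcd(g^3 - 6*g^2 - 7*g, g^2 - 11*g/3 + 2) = 1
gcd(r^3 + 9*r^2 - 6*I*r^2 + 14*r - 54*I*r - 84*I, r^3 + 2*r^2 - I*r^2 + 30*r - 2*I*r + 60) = r^2 + r*(2 - 6*I) - 12*I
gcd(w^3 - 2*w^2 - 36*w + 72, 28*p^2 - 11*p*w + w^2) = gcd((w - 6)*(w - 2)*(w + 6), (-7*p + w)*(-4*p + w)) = 1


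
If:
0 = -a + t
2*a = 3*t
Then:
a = 0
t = 0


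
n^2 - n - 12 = (n - 4)*(n + 3)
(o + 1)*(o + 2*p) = o^2 + 2*o*p + o + 2*p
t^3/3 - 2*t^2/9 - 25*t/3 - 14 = (t/3 + 1)*(t - 6)*(t + 7/3)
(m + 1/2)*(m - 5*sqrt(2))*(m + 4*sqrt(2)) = m^3 - sqrt(2)*m^2 + m^2/2 - 40*m - sqrt(2)*m/2 - 20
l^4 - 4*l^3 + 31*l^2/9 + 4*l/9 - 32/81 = (l - 8/3)*(l - 4/3)*(l - 1/3)*(l + 1/3)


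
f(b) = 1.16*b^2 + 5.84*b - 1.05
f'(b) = 2.32*b + 5.84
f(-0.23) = -2.33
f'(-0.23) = 5.31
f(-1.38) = -6.90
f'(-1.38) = 2.64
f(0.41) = 1.54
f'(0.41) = 6.79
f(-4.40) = -4.29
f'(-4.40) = -4.37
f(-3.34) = -7.62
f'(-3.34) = -1.91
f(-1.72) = -7.66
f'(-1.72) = 1.85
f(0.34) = 1.07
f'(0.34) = 6.63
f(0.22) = 0.29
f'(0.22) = 6.35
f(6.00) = 75.75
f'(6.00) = 19.76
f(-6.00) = 5.67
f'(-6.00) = -8.08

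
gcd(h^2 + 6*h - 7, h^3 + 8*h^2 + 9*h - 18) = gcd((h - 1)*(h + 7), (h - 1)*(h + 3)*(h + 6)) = h - 1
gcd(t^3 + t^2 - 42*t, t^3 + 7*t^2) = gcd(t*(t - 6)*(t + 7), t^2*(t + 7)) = t^2 + 7*t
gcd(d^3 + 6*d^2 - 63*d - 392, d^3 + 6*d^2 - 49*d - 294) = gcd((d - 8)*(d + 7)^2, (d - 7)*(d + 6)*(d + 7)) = d + 7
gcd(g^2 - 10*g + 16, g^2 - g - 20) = 1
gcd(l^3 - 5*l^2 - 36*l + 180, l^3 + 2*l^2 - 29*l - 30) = l^2 + l - 30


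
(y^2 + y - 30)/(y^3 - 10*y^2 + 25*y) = (y + 6)/(y*(y - 5))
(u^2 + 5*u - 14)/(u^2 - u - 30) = (-u^2 - 5*u + 14)/(-u^2 + u + 30)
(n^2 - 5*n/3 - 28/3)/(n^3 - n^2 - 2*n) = (-3*n^2 + 5*n + 28)/(3*n*(-n^2 + n + 2))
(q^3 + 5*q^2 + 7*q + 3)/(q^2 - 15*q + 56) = (q^3 + 5*q^2 + 7*q + 3)/(q^2 - 15*q + 56)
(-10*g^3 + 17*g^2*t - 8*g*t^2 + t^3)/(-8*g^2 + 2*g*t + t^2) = (5*g^2 - 6*g*t + t^2)/(4*g + t)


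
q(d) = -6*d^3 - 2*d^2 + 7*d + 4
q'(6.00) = -665.00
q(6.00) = -1322.00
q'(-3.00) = -143.00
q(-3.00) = 127.00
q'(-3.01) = -144.04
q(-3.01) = 128.44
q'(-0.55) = 3.76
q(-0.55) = 0.54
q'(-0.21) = 7.05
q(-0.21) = 2.50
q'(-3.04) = -147.19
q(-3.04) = 132.80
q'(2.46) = -111.77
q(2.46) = -80.20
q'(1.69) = -51.17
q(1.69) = -18.84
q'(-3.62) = -214.40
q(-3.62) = 237.08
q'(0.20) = 5.48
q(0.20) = 5.27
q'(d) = -18*d^2 - 4*d + 7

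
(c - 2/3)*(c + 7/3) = c^2 + 5*c/3 - 14/9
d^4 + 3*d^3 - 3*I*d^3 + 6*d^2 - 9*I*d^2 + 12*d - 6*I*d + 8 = (d + 1)*(d + 2)*(d - 4*I)*(d + I)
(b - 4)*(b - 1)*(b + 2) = b^3 - 3*b^2 - 6*b + 8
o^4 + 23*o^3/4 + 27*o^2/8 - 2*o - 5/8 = (o - 1/2)*(o + 1/4)*(o + 1)*(o + 5)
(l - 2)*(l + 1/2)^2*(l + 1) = l^4 - 11*l^2/4 - 9*l/4 - 1/2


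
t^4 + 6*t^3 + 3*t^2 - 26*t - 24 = (t - 2)*(t + 1)*(t + 3)*(t + 4)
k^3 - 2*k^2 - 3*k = k*(k - 3)*(k + 1)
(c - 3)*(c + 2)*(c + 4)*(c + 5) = c^4 + 8*c^3 + 5*c^2 - 74*c - 120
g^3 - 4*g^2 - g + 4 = (g - 4)*(g - 1)*(g + 1)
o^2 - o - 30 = (o - 6)*(o + 5)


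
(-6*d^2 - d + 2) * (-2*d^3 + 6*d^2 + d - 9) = 12*d^5 - 34*d^4 - 16*d^3 + 65*d^2 + 11*d - 18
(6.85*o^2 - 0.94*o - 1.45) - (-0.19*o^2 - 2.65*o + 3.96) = 7.04*o^2 + 1.71*o - 5.41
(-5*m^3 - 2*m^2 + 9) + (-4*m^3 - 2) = -9*m^3 - 2*m^2 + 7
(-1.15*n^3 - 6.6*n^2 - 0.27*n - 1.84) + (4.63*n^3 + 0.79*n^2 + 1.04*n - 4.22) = 3.48*n^3 - 5.81*n^2 + 0.77*n - 6.06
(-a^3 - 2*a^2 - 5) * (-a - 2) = a^4 + 4*a^3 + 4*a^2 + 5*a + 10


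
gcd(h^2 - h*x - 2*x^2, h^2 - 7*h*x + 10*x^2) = -h + 2*x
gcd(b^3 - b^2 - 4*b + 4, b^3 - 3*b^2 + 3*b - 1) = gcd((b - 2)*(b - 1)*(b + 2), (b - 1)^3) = b - 1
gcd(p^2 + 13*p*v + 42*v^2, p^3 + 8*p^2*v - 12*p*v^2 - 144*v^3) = p + 6*v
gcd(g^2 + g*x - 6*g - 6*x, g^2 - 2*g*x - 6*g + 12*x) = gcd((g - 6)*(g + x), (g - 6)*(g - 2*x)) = g - 6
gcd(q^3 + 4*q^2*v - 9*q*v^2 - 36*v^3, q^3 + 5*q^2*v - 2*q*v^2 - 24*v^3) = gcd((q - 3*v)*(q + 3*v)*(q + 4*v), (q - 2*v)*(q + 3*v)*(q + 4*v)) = q^2 + 7*q*v + 12*v^2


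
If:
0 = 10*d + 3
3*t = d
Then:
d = -3/10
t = -1/10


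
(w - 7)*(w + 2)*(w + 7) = w^3 + 2*w^2 - 49*w - 98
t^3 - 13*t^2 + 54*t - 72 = (t - 6)*(t - 4)*(t - 3)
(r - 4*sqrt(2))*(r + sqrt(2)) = r^2 - 3*sqrt(2)*r - 8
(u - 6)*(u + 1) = u^2 - 5*u - 6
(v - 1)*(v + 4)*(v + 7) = v^3 + 10*v^2 + 17*v - 28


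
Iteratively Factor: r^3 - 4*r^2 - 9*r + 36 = (r - 3)*(r^2 - r - 12) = (r - 3)*(r + 3)*(r - 4)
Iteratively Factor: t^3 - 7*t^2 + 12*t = (t)*(t^2 - 7*t + 12) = t*(t - 4)*(t - 3)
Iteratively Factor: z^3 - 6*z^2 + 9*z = (z - 3)*(z^2 - 3*z) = (z - 3)^2*(z)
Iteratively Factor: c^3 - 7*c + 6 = (c - 2)*(c^2 + 2*c - 3) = (c - 2)*(c - 1)*(c + 3)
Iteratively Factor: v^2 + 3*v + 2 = (v + 2)*(v + 1)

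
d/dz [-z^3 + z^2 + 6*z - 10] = -3*z^2 + 2*z + 6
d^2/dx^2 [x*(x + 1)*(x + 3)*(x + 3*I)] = 12*x^2 + x*(24 + 18*I) + 6 + 24*I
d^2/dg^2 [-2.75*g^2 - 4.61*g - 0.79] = -5.50000000000000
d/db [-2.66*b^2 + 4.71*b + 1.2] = 4.71 - 5.32*b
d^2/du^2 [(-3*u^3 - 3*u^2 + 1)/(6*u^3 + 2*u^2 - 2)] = 2*(-9*u^6 - 21*u^3 - 3*u^2 - 1)/(27*u^9 + 27*u^8 + 9*u^7 - 26*u^6 - 18*u^5 - 3*u^4 + 9*u^3 + 3*u^2 - 1)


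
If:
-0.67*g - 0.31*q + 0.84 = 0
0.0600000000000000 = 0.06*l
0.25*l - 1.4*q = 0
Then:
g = 1.17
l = 1.00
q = 0.18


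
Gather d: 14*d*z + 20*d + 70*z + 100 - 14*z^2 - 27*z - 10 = d*(14*z + 20) - 14*z^2 + 43*z + 90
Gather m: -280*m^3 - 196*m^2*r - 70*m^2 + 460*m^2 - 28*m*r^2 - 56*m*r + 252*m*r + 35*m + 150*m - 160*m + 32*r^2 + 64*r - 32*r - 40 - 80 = -280*m^3 + m^2*(390 - 196*r) + m*(-28*r^2 + 196*r + 25) + 32*r^2 + 32*r - 120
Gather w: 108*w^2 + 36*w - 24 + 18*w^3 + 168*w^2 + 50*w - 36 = 18*w^3 + 276*w^2 + 86*w - 60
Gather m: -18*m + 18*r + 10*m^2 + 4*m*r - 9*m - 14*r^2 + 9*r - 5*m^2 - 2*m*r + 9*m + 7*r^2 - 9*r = 5*m^2 + m*(2*r - 18) - 7*r^2 + 18*r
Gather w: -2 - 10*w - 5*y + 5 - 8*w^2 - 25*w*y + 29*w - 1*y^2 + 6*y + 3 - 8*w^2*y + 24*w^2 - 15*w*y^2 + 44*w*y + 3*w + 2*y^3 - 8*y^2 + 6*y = w^2*(16 - 8*y) + w*(-15*y^2 + 19*y + 22) + 2*y^3 - 9*y^2 + 7*y + 6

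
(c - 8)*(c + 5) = c^2 - 3*c - 40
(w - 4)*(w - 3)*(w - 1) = w^3 - 8*w^2 + 19*w - 12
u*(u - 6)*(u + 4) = u^3 - 2*u^2 - 24*u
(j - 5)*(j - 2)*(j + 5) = j^3 - 2*j^2 - 25*j + 50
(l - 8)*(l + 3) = l^2 - 5*l - 24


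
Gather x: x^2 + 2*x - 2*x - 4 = x^2 - 4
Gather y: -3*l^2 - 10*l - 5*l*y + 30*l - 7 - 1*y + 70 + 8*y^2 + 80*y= -3*l^2 + 20*l + 8*y^2 + y*(79 - 5*l) + 63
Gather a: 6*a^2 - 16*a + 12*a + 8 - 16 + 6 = 6*a^2 - 4*a - 2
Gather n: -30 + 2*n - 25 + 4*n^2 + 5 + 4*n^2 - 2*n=8*n^2 - 50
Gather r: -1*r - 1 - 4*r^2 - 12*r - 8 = -4*r^2 - 13*r - 9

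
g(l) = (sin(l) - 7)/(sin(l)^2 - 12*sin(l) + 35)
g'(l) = (-2*sin(l)*cos(l) + 12*cos(l))*(sin(l) - 7)/(sin(l)^2 - 12*sin(l) + 35)^2 + cos(l)/(sin(l)^2 - 12*sin(l) + 35) = -cos(l)/(sin(l) - 5)^2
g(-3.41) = -0.21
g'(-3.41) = 0.04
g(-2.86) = -0.19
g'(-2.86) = 0.03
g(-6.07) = -0.21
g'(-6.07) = -0.04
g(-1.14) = -0.17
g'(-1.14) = -0.01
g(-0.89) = -0.17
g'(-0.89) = -0.02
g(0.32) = -0.21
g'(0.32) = -0.04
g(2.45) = -0.23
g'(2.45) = 0.04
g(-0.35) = -0.19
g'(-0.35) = -0.03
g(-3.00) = -0.19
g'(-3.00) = 0.04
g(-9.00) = -0.18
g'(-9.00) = 0.03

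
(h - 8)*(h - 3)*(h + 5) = h^3 - 6*h^2 - 31*h + 120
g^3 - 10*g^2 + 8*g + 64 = (g - 8)*(g - 4)*(g + 2)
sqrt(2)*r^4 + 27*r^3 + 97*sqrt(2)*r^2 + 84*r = r*(r + 6*sqrt(2))*(r + 7*sqrt(2))*(sqrt(2)*r + 1)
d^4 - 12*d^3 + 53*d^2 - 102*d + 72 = (d - 4)*(d - 3)^2*(d - 2)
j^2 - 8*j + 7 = (j - 7)*(j - 1)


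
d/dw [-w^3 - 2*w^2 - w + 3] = -3*w^2 - 4*w - 1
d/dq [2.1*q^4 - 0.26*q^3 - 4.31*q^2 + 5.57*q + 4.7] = 8.4*q^3 - 0.78*q^2 - 8.62*q + 5.57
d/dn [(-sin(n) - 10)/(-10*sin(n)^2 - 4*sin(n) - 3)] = (-200*sin(n) + 5*cos(2*n) - 42)*cos(n)/(10*sin(n)^2 + 4*sin(n) + 3)^2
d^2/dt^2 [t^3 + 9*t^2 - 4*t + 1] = 6*t + 18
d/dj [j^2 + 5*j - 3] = 2*j + 5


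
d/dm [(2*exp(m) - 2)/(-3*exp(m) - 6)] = -2*exp(m)/(exp(m) + 2)^2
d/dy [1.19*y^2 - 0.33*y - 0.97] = 2.38*y - 0.33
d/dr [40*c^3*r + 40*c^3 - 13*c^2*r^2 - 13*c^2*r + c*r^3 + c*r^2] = c*(40*c^2 - 26*c*r - 13*c + 3*r^2 + 2*r)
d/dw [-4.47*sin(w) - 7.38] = -4.47*cos(w)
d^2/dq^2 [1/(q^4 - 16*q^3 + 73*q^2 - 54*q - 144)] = 2*((-6*q^2 + 48*q - 73)*(-q^4 + 16*q^3 - 73*q^2 + 54*q + 144) - 4*(2*q^3 - 24*q^2 + 73*q - 27)^2)/(-q^4 + 16*q^3 - 73*q^2 + 54*q + 144)^3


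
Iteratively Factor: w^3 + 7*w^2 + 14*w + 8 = (w + 2)*(w^2 + 5*w + 4) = (w + 1)*(w + 2)*(w + 4)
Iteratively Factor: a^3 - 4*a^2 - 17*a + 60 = (a + 4)*(a^2 - 8*a + 15) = (a - 5)*(a + 4)*(a - 3)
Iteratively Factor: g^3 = (g)*(g^2) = g^2*(g)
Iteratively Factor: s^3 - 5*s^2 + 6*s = (s)*(s^2 - 5*s + 6) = s*(s - 2)*(s - 3)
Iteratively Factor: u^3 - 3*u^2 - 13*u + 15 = (u - 1)*(u^2 - 2*u - 15) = (u - 1)*(u + 3)*(u - 5)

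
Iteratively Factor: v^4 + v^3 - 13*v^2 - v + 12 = (v + 4)*(v^3 - 3*v^2 - v + 3) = (v + 1)*(v + 4)*(v^2 - 4*v + 3) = (v - 3)*(v + 1)*(v + 4)*(v - 1)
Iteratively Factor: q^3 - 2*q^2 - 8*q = (q + 2)*(q^2 - 4*q) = q*(q + 2)*(q - 4)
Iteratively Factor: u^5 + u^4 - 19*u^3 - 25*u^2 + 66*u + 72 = (u + 1)*(u^4 - 19*u^2 - 6*u + 72) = (u - 4)*(u + 1)*(u^3 + 4*u^2 - 3*u - 18) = (u - 4)*(u - 2)*(u + 1)*(u^2 + 6*u + 9) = (u - 4)*(u - 2)*(u + 1)*(u + 3)*(u + 3)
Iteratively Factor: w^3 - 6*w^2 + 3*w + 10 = (w + 1)*(w^2 - 7*w + 10) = (w - 5)*(w + 1)*(w - 2)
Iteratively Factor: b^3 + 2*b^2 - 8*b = (b + 4)*(b^2 - 2*b) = b*(b + 4)*(b - 2)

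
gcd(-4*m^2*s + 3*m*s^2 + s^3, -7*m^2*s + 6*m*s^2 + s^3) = -m*s + s^2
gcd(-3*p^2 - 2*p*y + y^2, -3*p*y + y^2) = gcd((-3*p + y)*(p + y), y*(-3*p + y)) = -3*p + y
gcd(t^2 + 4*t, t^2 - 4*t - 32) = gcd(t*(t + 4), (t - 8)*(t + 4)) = t + 4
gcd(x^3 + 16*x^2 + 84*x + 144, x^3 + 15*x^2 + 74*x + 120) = x^2 + 10*x + 24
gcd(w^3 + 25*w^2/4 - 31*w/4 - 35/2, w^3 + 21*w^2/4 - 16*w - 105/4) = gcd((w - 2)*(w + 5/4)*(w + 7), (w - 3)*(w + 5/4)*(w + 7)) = w^2 + 33*w/4 + 35/4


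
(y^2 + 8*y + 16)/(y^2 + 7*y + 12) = (y + 4)/(y + 3)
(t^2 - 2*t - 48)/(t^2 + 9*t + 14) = (t^2 - 2*t - 48)/(t^2 + 9*t + 14)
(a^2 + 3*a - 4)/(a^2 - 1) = (a + 4)/(a + 1)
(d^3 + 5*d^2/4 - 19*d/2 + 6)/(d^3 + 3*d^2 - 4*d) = (4*d^2 - 11*d + 6)/(4*d*(d - 1))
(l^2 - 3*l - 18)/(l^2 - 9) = (l - 6)/(l - 3)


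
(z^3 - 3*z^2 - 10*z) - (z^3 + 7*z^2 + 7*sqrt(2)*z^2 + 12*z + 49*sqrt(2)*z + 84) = -10*z^2 - 7*sqrt(2)*z^2 - 49*sqrt(2)*z - 22*z - 84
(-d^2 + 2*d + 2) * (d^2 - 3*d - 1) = -d^4 + 5*d^3 - 3*d^2 - 8*d - 2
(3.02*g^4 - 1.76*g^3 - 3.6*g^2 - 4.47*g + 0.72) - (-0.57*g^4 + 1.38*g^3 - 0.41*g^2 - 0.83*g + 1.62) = 3.59*g^4 - 3.14*g^3 - 3.19*g^2 - 3.64*g - 0.9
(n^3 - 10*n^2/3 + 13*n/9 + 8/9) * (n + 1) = n^4 - 7*n^3/3 - 17*n^2/9 + 7*n/3 + 8/9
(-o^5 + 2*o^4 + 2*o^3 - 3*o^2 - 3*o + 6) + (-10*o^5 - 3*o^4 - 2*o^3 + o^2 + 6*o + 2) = -11*o^5 - o^4 - 2*o^2 + 3*o + 8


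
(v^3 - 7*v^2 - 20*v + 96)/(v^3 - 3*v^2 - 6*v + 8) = (v^3 - 7*v^2 - 20*v + 96)/(v^3 - 3*v^2 - 6*v + 8)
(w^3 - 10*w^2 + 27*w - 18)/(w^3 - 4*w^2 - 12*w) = (w^2 - 4*w + 3)/(w*(w + 2))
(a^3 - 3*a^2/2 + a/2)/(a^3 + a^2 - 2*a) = (a - 1/2)/(a + 2)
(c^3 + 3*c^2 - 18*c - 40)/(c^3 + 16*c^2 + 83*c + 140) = (c^2 - 2*c - 8)/(c^2 + 11*c + 28)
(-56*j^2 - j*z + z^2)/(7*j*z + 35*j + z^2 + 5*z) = (-8*j + z)/(z + 5)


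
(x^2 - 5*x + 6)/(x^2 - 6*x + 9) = (x - 2)/(x - 3)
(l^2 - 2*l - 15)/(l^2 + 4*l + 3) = (l - 5)/(l + 1)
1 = 1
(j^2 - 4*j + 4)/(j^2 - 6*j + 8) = (j - 2)/(j - 4)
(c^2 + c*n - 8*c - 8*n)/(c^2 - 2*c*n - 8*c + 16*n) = (c + n)/(c - 2*n)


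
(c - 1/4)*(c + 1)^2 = c^3 + 7*c^2/4 + c/2 - 1/4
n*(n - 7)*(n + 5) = n^3 - 2*n^2 - 35*n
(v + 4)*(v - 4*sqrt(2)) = v^2 - 4*sqrt(2)*v + 4*v - 16*sqrt(2)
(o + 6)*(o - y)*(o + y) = o^3 + 6*o^2 - o*y^2 - 6*y^2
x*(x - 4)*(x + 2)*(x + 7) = x^4 + 5*x^3 - 22*x^2 - 56*x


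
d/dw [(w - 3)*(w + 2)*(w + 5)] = 3*w^2 + 8*w - 11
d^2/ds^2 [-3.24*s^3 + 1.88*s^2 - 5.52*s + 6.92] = 3.76 - 19.44*s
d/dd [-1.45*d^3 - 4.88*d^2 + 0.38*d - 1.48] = -4.35*d^2 - 9.76*d + 0.38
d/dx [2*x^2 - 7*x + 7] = 4*x - 7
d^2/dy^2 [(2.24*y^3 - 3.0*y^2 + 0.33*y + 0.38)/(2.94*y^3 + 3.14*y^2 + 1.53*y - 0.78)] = (-93.219168*y^6 - 43.34148*y^5 + 200.3022*y^4 + 13.6371*y^3 - 18.30804*y^2 + 29.208384*y + 0.77772)/(25.412184*y^9 + 81.422712*y^8 + 126.635796*y^7 + 95.479208*y^6 + 22.698414*y^5 - 22.071762*y^4 - 13.535991*y^3 + 0.253422000000001*y^2 + 2.792556*y - 0.474552)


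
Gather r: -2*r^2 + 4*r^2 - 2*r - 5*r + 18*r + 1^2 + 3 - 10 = 2*r^2 + 11*r - 6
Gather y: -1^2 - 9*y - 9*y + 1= -18*y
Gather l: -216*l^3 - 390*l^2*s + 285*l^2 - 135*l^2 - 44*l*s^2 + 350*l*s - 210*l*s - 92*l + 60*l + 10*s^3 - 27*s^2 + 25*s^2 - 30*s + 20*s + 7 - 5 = -216*l^3 + l^2*(150 - 390*s) + l*(-44*s^2 + 140*s - 32) + 10*s^3 - 2*s^2 - 10*s + 2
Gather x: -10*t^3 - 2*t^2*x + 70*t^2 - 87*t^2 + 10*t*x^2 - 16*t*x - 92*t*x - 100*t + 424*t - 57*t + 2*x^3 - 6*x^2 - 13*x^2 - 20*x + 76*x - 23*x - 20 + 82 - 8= -10*t^3 - 17*t^2 + 267*t + 2*x^3 + x^2*(10*t - 19) + x*(-2*t^2 - 108*t + 33) + 54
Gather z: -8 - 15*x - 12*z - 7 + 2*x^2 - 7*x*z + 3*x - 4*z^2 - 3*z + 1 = 2*x^2 - 12*x - 4*z^2 + z*(-7*x - 15) - 14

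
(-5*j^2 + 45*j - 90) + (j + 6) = -5*j^2 + 46*j - 84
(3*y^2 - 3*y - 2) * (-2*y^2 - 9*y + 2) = -6*y^4 - 21*y^3 + 37*y^2 + 12*y - 4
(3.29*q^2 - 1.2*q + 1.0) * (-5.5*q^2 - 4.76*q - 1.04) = -18.095*q^4 - 9.0604*q^3 - 3.2096*q^2 - 3.512*q - 1.04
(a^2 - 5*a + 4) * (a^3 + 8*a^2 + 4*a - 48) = a^5 + 3*a^4 - 32*a^3 - 36*a^2 + 256*a - 192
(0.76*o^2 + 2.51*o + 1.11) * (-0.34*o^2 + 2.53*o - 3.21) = -0.2584*o^4 + 1.0694*o^3 + 3.5333*o^2 - 5.2488*o - 3.5631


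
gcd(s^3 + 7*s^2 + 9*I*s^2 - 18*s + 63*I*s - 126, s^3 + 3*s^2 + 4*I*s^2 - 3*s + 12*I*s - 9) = s + 3*I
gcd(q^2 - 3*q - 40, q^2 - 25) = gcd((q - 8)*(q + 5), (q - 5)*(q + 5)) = q + 5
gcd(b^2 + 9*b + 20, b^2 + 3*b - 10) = b + 5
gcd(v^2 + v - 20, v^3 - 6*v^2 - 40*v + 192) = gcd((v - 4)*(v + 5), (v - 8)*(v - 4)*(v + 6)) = v - 4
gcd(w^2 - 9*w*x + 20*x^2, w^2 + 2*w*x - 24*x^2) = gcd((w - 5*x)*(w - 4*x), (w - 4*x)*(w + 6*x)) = -w + 4*x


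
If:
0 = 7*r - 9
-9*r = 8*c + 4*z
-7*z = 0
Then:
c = -81/56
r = 9/7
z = 0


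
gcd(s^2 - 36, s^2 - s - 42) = s + 6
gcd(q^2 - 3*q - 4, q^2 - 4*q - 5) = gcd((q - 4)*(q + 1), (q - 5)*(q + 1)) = q + 1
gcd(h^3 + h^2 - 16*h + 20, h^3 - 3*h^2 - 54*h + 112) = h - 2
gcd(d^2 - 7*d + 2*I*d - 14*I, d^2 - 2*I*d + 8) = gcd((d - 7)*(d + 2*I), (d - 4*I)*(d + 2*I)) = d + 2*I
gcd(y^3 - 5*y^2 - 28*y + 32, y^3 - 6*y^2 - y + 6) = y - 1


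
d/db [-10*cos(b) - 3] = 10*sin(b)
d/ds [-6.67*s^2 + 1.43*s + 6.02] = 1.43 - 13.34*s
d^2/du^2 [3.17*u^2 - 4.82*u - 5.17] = 6.34000000000000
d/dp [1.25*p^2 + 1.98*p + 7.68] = 2.5*p + 1.98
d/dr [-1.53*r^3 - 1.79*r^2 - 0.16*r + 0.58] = -4.59*r^2 - 3.58*r - 0.16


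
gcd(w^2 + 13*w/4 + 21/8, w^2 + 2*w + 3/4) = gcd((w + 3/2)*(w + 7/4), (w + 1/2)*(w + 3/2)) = w + 3/2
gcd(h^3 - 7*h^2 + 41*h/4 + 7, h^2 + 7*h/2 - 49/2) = h - 7/2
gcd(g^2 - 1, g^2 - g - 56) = 1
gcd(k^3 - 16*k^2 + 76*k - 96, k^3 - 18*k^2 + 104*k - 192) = k^2 - 14*k + 48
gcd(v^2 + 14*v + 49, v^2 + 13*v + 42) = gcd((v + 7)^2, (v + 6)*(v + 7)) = v + 7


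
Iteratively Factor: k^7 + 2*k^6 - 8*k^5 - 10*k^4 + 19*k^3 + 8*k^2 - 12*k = (k - 1)*(k^6 + 3*k^5 - 5*k^4 - 15*k^3 + 4*k^2 + 12*k) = (k - 2)*(k - 1)*(k^5 + 5*k^4 + 5*k^3 - 5*k^2 - 6*k) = (k - 2)*(k - 1)^2*(k^4 + 6*k^3 + 11*k^2 + 6*k) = (k - 2)*(k - 1)^2*(k + 1)*(k^3 + 5*k^2 + 6*k) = (k - 2)*(k - 1)^2*(k + 1)*(k + 3)*(k^2 + 2*k) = (k - 2)*(k - 1)^2*(k + 1)*(k + 2)*(k + 3)*(k)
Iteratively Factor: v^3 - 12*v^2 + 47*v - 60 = (v - 3)*(v^2 - 9*v + 20) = (v - 5)*(v - 3)*(v - 4)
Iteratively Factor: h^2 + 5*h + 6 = (h + 2)*(h + 3)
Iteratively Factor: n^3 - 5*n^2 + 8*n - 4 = (n - 2)*(n^2 - 3*n + 2) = (n - 2)^2*(n - 1)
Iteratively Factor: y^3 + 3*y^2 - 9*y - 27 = (y - 3)*(y^2 + 6*y + 9) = (y - 3)*(y + 3)*(y + 3)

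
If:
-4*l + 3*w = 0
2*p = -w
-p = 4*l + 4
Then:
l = -6/5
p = 4/5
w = -8/5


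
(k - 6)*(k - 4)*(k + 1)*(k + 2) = k^4 - 7*k^3 - 4*k^2 + 52*k + 48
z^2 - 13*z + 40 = (z - 8)*(z - 5)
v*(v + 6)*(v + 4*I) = v^3 + 6*v^2 + 4*I*v^2 + 24*I*v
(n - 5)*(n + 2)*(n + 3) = n^3 - 19*n - 30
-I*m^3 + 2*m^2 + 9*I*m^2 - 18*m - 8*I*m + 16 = (m - 8)*(m + 2*I)*(-I*m + I)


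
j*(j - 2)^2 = j^3 - 4*j^2 + 4*j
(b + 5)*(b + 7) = b^2 + 12*b + 35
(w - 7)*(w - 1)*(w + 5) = w^3 - 3*w^2 - 33*w + 35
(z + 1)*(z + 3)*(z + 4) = z^3 + 8*z^2 + 19*z + 12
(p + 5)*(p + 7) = p^2 + 12*p + 35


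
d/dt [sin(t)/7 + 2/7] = cos(t)/7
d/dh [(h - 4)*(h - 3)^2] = (h - 3)*(3*h - 11)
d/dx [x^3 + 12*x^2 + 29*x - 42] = 3*x^2 + 24*x + 29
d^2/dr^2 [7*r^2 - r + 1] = 14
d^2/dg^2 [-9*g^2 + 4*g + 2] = -18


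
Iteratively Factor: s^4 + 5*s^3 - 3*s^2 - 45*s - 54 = (s - 3)*(s^3 + 8*s^2 + 21*s + 18) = (s - 3)*(s + 2)*(s^2 + 6*s + 9) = (s - 3)*(s + 2)*(s + 3)*(s + 3)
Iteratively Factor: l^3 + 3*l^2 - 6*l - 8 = (l - 2)*(l^2 + 5*l + 4) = (l - 2)*(l + 1)*(l + 4)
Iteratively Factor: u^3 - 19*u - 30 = (u - 5)*(u^2 + 5*u + 6) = (u - 5)*(u + 3)*(u + 2)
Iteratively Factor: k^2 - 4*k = (k - 4)*(k)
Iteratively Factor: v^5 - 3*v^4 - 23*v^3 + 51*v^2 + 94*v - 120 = (v - 1)*(v^4 - 2*v^3 - 25*v^2 + 26*v + 120) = (v - 5)*(v - 1)*(v^3 + 3*v^2 - 10*v - 24) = (v - 5)*(v - 1)*(v + 4)*(v^2 - v - 6) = (v - 5)*(v - 3)*(v - 1)*(v + 4)*(v + 2)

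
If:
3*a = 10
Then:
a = 10/3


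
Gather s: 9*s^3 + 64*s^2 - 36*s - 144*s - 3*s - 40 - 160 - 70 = 9*s^3 + 64*s^2 - 183*s - 270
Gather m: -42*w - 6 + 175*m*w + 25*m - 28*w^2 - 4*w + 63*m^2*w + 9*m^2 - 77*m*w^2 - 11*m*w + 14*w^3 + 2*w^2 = m^2*(63*w + 9) + m*(-77*w^2 + 164*w + 25) + 14*w^3 - 26*w^2 - 46*w - 6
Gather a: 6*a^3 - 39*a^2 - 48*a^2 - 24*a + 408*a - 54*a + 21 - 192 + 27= 6*a^3 - 87*a^2 + 330*a - 144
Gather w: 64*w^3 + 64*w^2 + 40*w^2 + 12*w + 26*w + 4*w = 64*w^3 + 104*w^2 + 42*w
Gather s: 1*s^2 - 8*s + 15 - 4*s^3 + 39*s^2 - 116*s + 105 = -4*s^3 + 40*s^2 - 124*s + 120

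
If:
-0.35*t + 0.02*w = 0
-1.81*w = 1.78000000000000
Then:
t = -0.06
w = -0.98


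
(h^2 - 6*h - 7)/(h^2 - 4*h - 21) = (h + 1)/(h + 3)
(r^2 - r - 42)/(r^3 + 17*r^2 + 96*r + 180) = (r - 7)/(r^2 + 11*r + 30)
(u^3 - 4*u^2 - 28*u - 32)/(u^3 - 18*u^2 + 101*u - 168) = (u^2 + 4*u + 4)/(u^2 - 10*u + 21)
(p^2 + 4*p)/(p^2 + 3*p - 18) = p*(p + 4)/(p^2 + 3*p - 18)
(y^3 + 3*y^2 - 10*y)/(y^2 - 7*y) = (y^2 + 3*y - 10)/(y - 7)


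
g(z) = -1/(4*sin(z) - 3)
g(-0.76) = 0.17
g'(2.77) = -1.56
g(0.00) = 0.33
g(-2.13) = 0.16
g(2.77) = 0.65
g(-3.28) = 0.41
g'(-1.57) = 0.00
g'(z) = 4*cos(z)/(4*sin(z) - 3)^2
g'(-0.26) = 0.24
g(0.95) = -3.94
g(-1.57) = 0.14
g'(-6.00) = 1.08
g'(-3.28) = -0.66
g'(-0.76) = 0.09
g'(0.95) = 36.16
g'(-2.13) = -0.05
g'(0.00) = 0.44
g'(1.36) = 1.01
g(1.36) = -1.10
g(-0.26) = 0.25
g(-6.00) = 0.53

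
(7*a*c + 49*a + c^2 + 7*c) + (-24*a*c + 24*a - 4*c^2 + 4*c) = -17*a*c + 73*a - 3*c^2 + 11*c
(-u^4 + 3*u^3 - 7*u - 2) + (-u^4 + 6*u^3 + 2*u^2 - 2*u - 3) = -2*u^4 + 9*u^3 + 2*u^2 - 9*u - 5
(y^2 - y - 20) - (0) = y^2 - y - 20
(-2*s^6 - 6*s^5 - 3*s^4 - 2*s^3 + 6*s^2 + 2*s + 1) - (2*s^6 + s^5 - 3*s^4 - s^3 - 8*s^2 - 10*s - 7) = -4*s^6 - 7*s^5 - s^3 + 14*s^2 + 12*s + 8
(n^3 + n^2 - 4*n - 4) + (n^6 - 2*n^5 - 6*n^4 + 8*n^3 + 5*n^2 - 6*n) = n^6 - 2*n^5 - 6*n^4 + 9*n^3 + 6*n^2 - 10*n - 4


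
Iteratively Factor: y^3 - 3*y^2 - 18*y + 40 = (y + 4)*(y^2 - 7*y + 10) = (y - 2)*(y + 4)*(y - 5)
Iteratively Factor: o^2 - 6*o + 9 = (o - 3)*(o - 3)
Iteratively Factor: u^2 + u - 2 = (u + 2)*(u - 1)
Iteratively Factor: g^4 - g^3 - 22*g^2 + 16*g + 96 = (g + 2)*(g^3 - 3*g^2 - 16*g + 48) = (g - 4)*(g + 2)*(g^2 + g - 12) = (g - 4)*(g + 2)*(g + 4)*(g - 3)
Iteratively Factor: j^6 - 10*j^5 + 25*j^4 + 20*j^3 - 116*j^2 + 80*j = (j - 5)*(j^5 - 5*j^4 + 20*j^2 - 16*j) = (j - 5)*(j - 1)*(j^4 - 4*j^3 - 4*j^2 + 16*j) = (j - 5)*(j - 1)*(j + 2)*(j^3 - 6*j^2 + 8*j) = j*(j - 5)*(j - 1)*(j + 2)*(j^2 - 6*j + 8) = j*(j - 5)*(j - 4)*(j - 1)*(j + 2)*(j - 2)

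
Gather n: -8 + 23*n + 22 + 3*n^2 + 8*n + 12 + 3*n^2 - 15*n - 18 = 6*n^2 + 16*n + 8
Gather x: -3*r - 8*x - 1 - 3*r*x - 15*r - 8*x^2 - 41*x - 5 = -18*r - 8*x^2 + x*(-3*r - 49) - 6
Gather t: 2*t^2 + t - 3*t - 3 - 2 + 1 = 2*t^2 - 2*t - 4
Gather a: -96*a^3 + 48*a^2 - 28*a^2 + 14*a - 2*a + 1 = -96*a^3 + 20*a^2 + 12*a + 1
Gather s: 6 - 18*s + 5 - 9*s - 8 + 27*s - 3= 0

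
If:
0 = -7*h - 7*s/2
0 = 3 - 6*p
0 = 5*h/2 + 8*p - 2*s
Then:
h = -8/13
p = 1/2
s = 16/13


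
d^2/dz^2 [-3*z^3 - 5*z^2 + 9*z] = -18*z - 10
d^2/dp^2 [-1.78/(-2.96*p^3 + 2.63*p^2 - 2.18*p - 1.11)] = ((9.3628 - 31.6128*p)*(2.96*p^3 - 2.63*p^2 + 2.18*p + 1.11) + 1.78*(8.88*p^2 - 5.26*p + 2.18)*(17.76*p^2 - 10.52*p + 4.36))/(2.96*p^3 - 2.63*p^2 + 2.18*p + 1.11)^3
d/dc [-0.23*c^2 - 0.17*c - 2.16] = -0.46*c - 0.17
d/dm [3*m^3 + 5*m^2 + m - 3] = 9*m^2 + 10*m + 1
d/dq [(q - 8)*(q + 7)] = 2*q - 1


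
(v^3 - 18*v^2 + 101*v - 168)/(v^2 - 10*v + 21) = v - 8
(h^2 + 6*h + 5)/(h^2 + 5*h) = (h + 1)/h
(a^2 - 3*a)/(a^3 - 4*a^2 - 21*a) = (3 - a)/(-a^2 + 4*a + 21)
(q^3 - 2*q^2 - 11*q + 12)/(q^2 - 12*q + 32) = (q^2 + 2*q - 3)/(q - 8)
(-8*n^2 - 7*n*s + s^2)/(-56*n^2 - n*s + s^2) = (n + s)/(7*n + s)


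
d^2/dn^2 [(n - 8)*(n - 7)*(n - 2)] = 6*n - 34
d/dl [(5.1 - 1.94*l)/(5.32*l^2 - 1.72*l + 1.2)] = (10.3208*l^2 - 54.264*l + 6.444)/(28.3024*l^4 - 18.3008*l^3 + 15.7264*l^2 - 4.128*l + 1.44)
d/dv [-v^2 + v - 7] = 1 - 2*v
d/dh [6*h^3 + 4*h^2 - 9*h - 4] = 18*h^2 + 8*h - 9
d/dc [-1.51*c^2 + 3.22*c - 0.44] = 3.22 - 3.02*c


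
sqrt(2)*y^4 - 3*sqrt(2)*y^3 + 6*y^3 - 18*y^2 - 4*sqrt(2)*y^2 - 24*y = y*(y - 4)*(y + 3*sqrt(2))*(sqrt(2)*y + sqrt(2))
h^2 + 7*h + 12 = (h + 3)*(h + 4)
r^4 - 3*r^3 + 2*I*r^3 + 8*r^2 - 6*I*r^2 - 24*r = r*(r - 3)*(r - 2*I)*(r + 4*I)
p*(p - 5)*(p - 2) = p^3 - 7*p^2 + 10*p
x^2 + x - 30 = (x - 5)*(x + 6)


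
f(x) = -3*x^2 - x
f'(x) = -6*x - 1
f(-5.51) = -85.57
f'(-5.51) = 32.06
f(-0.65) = -0.62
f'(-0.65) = 2.90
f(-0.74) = -0.90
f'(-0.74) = 3.44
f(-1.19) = -3.06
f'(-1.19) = 6.14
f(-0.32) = 0.01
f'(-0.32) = 0.92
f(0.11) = -0.15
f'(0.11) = -1.66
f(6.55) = -135.26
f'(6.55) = -40.30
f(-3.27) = -28.81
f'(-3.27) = 18.62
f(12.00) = -444.00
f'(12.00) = -73.00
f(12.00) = -444.00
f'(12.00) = -73.00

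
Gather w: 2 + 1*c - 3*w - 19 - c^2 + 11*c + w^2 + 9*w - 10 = -c^2 + 12*c + w^2 + 6*w - 27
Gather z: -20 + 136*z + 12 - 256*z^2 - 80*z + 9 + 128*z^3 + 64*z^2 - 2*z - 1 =128*z^3 - 192*z^2 + 54*z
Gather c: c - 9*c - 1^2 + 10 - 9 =-8*c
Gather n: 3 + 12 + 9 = 24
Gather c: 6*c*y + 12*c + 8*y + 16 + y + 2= c*(6*y + 12) + 9*y + 18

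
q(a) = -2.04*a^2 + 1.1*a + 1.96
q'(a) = 1.1 - 4.08*a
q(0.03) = 1.99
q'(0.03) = 0.98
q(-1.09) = -1.66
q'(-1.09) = 5.55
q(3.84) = -23.90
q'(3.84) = -14.57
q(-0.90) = -0.68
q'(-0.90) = 4.77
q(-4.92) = -52.83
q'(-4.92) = 21.17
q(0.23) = 2.11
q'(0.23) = 0.16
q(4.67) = -37.39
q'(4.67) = -17.95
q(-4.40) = -42.37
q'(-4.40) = 19.05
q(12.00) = -278.60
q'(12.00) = -47.86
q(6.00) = -64.88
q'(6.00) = -23.38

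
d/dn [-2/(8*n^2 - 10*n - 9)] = 4*(8*n - 5)/(-8*n^2 + 10*n + 9)^2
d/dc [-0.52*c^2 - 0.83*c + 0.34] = -1.04*c - 0.83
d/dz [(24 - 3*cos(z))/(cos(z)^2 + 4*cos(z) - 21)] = 3*(sin(z)^2 + 16*cos(z) + 10)*sin(z)/(cos(z)^2 + 4*cos(z) - 21)^2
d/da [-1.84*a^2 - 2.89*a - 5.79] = -3.68*a - 2.89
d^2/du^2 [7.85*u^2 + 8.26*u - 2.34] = 15.7000000000000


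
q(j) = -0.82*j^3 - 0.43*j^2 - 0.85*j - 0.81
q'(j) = -2.46*j^2 - 0.86*j - 0.85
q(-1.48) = 2.16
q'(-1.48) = -4.97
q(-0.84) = 0.09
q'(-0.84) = -1.86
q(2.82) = -25.02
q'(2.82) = -22.84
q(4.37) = -81.17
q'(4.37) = -51.59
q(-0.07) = -0.75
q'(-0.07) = -0.80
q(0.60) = -1.65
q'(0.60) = -2.25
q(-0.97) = 0.36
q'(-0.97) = -2.33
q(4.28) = -76.62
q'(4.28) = -49.59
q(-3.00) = 20.01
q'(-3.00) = -20.41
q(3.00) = -29.37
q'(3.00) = -25.57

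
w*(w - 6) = w^2 - 6*w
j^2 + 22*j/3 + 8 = (j + 4/3)*(j + 6)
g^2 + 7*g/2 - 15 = (g - 5/2)*(g + 6)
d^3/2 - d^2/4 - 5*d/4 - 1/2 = (d/2 + 1/2)*(d - 2)*(d + 1/2)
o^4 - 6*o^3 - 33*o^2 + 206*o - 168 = (o - 7)*(o - 4)*(o - 1)*(o + 6)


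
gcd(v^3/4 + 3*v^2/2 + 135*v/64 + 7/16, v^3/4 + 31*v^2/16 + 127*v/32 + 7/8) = v^2 + 17*v/4 + 1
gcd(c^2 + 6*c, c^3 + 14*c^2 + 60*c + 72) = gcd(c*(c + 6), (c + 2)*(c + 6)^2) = c + 6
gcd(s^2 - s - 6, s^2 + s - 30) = 1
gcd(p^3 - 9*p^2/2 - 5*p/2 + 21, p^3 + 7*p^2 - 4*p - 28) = p + 2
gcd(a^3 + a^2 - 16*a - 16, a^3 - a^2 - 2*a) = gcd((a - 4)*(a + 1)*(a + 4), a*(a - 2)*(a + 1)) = a + 1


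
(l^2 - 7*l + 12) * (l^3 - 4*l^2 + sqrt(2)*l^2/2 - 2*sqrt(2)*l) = l^5 - 11*l^4 + sqrt(2)*l^4/2 - 11*sqrt(2)*l^3/2 + 40*l^3 - 48*l^2 + 20*sqrt(2)*l^2 - 24*sqrt(2)*l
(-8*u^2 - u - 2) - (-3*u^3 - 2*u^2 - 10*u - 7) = 3*u^3 - 6*u^2 + 9*u + 5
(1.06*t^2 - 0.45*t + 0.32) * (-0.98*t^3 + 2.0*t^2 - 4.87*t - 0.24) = -1.0388*t^5 + 2.561*t^4 - 6.3758*t^3 + 2.5771*t^2 - 1.4504*t - 0.0768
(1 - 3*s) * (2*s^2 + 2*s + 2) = -6*s^3 - 4*s^2 - 4*s + 2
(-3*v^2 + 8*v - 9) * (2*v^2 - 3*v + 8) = -6*v^4 + 25*v^3 - 66*v^2 + 91*v - 72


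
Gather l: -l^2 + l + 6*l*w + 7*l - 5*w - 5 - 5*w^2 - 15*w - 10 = -l^2 + l*(6*w + 8) - 5*w^2 - 20*w - 15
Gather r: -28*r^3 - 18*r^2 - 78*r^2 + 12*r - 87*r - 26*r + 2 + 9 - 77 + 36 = -28*r^3 - 96*r^2 - 101*r - 30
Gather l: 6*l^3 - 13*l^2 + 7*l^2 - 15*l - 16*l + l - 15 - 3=6*l^3 - 6*l^2 - 30*l - 18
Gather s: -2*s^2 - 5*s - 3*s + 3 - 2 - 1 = -2*s^2 - 8*s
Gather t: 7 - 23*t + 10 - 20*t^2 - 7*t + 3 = -20*t^2 - 30*t + 20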